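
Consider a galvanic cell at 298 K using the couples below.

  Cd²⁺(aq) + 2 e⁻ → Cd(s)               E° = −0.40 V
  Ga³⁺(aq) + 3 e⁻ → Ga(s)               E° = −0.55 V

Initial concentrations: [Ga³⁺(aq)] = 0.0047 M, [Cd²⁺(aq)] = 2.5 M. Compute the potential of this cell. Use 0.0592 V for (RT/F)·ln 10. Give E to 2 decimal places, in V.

The Cd²⁺/Cd couple has the more positive E°, so it is the cathode; Ga³⁺/Ga is the anode.
E°cell = E°cat − E°an = −0.40 − (−0.55) = +0.15 V; n = 6.
The balanced reaction is 3 Cd²⁺(aq) + 2 Ga(s) → 3 Cd(s) + 2 Ga³⁺(aq), so Q = [Ga³⁺(aq)]^2 / [Cd²⁺(aq)]^3 = 1.41×10^−6 and log Q = −5.850.
Applying E = E° − (RT ln10/nF)·log Q gives +0.15 − (0.0592/6)(−5.850) = +0.21 V.

+0.21 V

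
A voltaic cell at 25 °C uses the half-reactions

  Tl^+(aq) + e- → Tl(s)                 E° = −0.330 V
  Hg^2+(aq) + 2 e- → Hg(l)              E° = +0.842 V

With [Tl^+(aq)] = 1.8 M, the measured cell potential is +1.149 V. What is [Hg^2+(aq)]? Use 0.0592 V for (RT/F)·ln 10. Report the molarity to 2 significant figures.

0.54 M

The Hg²⁺/Hg couple has the larger reduction potential, so it is the cathode: E°cell = +0.842 − (−0.330) = +1.172 V and n = 2.
Since E = E° − (0.0592/n)·log Q, log Q = n(E° − E)/0.0592 = 0.777.
Balancing electrons gives Hg^2+(aq) + 2 Tl(s) → Hg(l) + 2 Tl^+(aq); thus Q = [Tl^+(aq)]^2 / [Hg^2+(aq)].
Solving for the unknown gives log [Hg^2+(aq)] = −0.266, so [Hg^2+(aq)] ≈ 0.54 M.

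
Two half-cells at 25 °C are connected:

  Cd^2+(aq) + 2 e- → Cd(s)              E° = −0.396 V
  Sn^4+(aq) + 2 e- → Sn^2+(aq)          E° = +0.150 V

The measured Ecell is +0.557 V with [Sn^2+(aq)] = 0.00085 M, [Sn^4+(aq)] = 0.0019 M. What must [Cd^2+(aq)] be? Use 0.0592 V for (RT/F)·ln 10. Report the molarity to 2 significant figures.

With Sn⁴⁺/Sn²⁺ at the cathode and Cd²⁺/Cd at the anode, E°cell = +0.150 − (−0.396) = +0.546 V (n = 2).
Since E = E° − (0.0592/n)·log Q, log Q = n(E° − E)/0.0592 = −0.372.
For Sn^4+(aq) + Cd(s) → Sn^2+(aq) + Cd^2+(aq), the reaction quotient is Q = ([Sn^2+(aq)]·[Cd^2+(aq)]) / [Sn^4+(aq)].
Isolating [Cd^2+(aq)] in Q = 10^{−0.372} yields log [Cd^2+(aq)] = −0.023, i.e. 0.95 M.

0.95 M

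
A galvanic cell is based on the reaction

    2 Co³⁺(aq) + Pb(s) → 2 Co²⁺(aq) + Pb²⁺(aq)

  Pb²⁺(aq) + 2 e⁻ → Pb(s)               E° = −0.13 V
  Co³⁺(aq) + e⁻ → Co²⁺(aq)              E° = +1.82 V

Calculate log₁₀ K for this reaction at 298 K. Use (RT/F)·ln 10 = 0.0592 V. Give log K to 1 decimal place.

log K = 65.9

The Co³⁺/Co²⁺ couple is reduced (cathode); E°cell = +1.82 − (−0.13) = +1.95 V with n = 2.
At equilibrium E = 0, so log K = nE°cell / 0.0592 = (2)(+1.95) / 0.0592 = 65.9.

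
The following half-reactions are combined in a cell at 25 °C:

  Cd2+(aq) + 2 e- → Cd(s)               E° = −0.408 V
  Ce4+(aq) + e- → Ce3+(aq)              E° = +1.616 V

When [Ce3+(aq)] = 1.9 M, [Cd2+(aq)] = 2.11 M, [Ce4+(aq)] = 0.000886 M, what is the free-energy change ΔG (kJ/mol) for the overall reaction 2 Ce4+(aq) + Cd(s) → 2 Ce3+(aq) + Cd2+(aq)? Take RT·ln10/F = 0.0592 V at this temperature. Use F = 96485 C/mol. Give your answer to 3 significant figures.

The standard cell potential is +1.616 − (−0.408) = +2.024 V, with n = 2 electrons in the balanced equation.
Here Q = ([Ce3+(aq)]^2·[Cd2+(aq)]) / [Ce4+(aq)]^2 = 9.7×10^6 (log Q = 6.987), giving E = +2.024 − (0.0592/2)·(6.987) = +1.8172 V.
Finally ΔG = −nFE = −(2)(96485 C/mol)(+1.8172 V) = −351 kJ/mol.

−351 kJ/mol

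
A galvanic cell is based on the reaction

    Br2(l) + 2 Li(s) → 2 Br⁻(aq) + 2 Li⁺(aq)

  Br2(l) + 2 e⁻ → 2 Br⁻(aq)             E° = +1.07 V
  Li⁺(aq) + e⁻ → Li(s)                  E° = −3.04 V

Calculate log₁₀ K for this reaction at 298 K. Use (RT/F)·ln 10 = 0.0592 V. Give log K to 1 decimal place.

The Br₂/Br⁻ couple is reduced (cathode); E°cell = +1.07 − (−3.04) = +4.11 V with n = 2.
At equilibrium E = 0, so log K = nE°cell / 0.0592 = (2)(+4.11) / 0.0592 = 138.9.

log K = 138.9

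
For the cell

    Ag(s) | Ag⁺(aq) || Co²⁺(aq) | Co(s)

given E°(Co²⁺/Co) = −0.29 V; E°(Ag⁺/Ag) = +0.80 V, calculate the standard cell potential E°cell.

By convention the left-hand electrode in cell notation is the anode (oxidation) and the right-hand electrode is the cathode (reduction).
E°cell = E°(right) − E°(left) = −0.29 − (+0.80) = −1.09 V.
The negative sign shows that, as written, the cell would require an external voltage to drive the reaction.

−1.09 V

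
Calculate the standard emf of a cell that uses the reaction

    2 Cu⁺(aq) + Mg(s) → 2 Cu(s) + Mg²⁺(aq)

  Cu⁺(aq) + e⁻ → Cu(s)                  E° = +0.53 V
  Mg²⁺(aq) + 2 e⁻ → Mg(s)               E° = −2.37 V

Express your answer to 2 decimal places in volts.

In the reaction as written, Cu⁺(aq) is reduced (cathode) and Mg²⁺(aq) is produced by oxidation at the anode.
E°cell = E°(cathode) − E°(anode) = +0.53 − (−2.37) = +2.90 V.

+2.90 V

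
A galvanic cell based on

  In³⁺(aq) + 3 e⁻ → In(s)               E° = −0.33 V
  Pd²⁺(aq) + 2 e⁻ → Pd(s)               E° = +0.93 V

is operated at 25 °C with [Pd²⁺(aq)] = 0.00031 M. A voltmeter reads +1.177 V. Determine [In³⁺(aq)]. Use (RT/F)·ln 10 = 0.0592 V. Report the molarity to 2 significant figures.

0.088 M

Pd²⁺/Pd is the cathode (higher E°); E°cell = +0.93 − (−0.33) = +1.26 V with n = 6.
Rearranging E = E° − (0.0592/n)·log Q gives log Q = 6(+1.26 − (+1.177))/0.0592 = 8.412.
Balancing electrons gives 3 Pd²⁺(aq) + 2 In(s) → 3 Pd(s) + 2 In³⁺(aq); thus Q = [In³⁺(aq)]^2 / [Pd²⁺(aq)]^3.
Isolating [In³⁺(aq)] in Q = 10^{8.412} yields log [In³⁺(aq)] = −1.057, i.e. 0.088 M.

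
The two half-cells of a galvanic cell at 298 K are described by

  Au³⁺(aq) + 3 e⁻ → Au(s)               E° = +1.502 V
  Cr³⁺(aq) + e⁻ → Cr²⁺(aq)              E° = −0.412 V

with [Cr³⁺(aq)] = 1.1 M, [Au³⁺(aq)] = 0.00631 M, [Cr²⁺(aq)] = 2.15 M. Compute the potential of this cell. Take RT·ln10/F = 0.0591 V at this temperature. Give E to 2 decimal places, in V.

The Au³⁺/Au couple has the more positive E°, so it is the cathode; Cr³⁺/Cr²⁺ is the anode.
E°cell = E°cat − E°an = +1.502 − (−0.412) = +1.914 V; n = 3.
For the overall reaction Au³⁺(aq) + 3 Cr²⁺(aq) → Au(s) + 3 Cr³⁺(aq), Q = [Cr³⁺(aq)]^3 / ([Au³⁺(aq)]·[Cr²⁺(aq)]^3) = 21.2, giving log Q = 1.327.
By the Nernst equation, E = +1.914 − (0.0591/3)·(1.327) = +1.89 V.

+1.89 V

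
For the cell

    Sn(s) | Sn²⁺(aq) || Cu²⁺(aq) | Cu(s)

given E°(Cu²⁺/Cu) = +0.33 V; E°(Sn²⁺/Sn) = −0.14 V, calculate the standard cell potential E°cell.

+0.47 V

By convention the left-hand electrode in cell notation is the anode (oxidation) and the right-hand electrode is the cathode (reduction).
E°cell = E°(right) − E°(left) = +0.33 − (−0.14) = +0.47 V.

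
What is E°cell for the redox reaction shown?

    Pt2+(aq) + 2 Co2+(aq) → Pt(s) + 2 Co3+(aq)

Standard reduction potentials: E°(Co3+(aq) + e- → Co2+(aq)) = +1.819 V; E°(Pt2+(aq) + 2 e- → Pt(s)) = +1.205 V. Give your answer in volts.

Pt2+(aq) gains electrons, so the Pt²⁺/Pt couple is the cathode; the Co³⁺/Co²⁺ couple is the anode.
E°cell = E°(cathode) − E°(anode) = +1.205 − (+1.819) = −0.614 V.
The negative E°cell means the reaction is non-spontaneous in the direction written.

−0.614 V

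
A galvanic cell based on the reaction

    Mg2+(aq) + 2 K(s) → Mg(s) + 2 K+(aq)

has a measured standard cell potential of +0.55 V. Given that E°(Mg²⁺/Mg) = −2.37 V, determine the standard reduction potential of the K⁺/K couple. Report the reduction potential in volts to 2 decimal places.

−2.92 V

In the reaction as written the Mg²⁺/Mg couple is reduced (cathode) and K⁺/K is oxidized (anode), so E°cell = E°(Mg²⁺/Mg) − E°(K⁺/K).
E°(K⁺/K) = E°(cathode) − E°cell = −2.37 − (+0.55) = −2.92 V.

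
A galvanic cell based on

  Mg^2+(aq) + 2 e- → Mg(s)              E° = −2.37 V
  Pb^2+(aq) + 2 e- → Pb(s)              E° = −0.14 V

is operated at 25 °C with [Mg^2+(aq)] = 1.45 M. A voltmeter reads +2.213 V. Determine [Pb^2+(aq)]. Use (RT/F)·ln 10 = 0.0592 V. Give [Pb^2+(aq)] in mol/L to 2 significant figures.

0.39 M

The Pb²⁺/Pb couple has the larger reduction potential, so it is the cathode: E°cell = −0.14 − (−2.37) = +2.23 V and n = 2.
From the Nernst equation, log Q = n(E° − E)/0.0592 = 2·(+2.23 − (+2.213))/0.0592 = 0.574.
The balanced reaction is Pb^2+(aq) + Mg(s) → Pb(s) + Mg^2+(aq), so Q = [Mg^2+(aq)] / [Pb^2+(aq)].
Isolating [Pb^2+(aq)] in Q = 10^{0.574} yields log [Pb^2+(aq)] = −0.413, i.e. 0.39 M.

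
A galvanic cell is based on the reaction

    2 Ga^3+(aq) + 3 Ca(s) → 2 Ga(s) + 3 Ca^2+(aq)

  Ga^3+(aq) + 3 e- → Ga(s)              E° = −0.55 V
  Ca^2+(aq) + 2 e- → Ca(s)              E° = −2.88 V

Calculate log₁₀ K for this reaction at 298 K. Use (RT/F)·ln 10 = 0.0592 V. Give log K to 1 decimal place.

log K = 236.1

The Ga³⁺/Ga couple is reduced (cathode); E°cell = −0.55 − (−2.88) = +2.33 V with n = 6.
At equilibrium E = 0, so log K = nE°cell / 0.0592 = (6)(+2.33) / 0.0592 = 236.1.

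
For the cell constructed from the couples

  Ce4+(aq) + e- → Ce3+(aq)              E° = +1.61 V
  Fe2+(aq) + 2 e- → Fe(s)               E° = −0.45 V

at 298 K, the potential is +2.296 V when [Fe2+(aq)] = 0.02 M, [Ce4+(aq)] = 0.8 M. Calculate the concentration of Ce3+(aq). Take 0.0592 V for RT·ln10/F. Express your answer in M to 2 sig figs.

0.00058 M

With Ce⁴⁺/Ce³⁺ at the cathode and Fe²⁺/Fe at the anode, E°cell = +1.61 − (−0.45) = +2.06 V (n = 2).
Rearranging E = E° − (0.0592/n)·log Q gives log Q = 2(+2.06 − (+2.296))/0.0592 = −7.973.
Balancing electrons gives 2 Ce4+(aq) + Fe(s) → 2 Ce3+(aq) + Fe2+(aq); thus Q = ([Ce3+(aq)]^2·[Fe2+(aq)]) / [Ce4+(aq)]^2.
Solving for the unknown gives log [Ce3+(aq)] = −3.234, so [Ce3+(aq)] ≈ 0.00058 M.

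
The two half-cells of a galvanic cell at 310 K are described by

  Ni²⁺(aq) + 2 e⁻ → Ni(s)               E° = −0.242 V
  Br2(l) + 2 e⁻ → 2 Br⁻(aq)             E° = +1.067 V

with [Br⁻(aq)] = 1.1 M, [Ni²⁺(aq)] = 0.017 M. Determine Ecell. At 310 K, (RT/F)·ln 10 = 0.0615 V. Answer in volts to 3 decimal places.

The Br₂/Br⁻ couple has the more positive E°, so it is the cathode; Ni²⁺/Ni is the anode.
E°cell = +1.067 − (−0.242) = +1.309 V, with n = 2 electrons transferred.
For the overall reaction Br2(l) + Ni(s) → 2 Br⁻(aq) + Ni²⁺(aq), Q = [Br⁻(aq)]^2·[Ni²⁺(aq)] = 0.0206, giving log Q = −1.687.
Applying E = E° − (RT ln10/nF)·log Q gives +1.309 − (0.0615/2)(−1.687) = +1.361 V.

+1.361 V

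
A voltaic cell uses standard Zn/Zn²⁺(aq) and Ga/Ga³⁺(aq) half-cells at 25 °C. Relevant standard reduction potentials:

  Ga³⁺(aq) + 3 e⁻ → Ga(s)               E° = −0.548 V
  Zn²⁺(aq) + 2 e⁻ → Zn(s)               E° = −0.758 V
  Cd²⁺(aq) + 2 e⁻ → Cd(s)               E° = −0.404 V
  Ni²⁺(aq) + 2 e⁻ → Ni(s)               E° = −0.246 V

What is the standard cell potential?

+0.210 V

Of the two couples in this cell, the one with the more positive reduction potential is reduced at the cathode: here that is Ga³⁺/Ga (−0.548 V); Zn²⁺/Zn (−0.758 V) is the anode.
E°cell = E°(cathode) − E°(anode) = −0.548 − (−0.758) = +0.210 V.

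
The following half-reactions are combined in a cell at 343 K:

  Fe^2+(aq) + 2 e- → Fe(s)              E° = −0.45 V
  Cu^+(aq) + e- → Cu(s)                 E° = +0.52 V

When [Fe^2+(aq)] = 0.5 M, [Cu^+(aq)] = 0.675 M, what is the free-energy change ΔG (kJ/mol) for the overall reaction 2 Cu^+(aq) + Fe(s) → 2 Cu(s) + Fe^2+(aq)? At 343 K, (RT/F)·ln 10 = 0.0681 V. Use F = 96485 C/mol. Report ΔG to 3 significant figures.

−187 kJ/mol

The standard cell potential is +0.52 − (−0.45) = +0.97 V, with n = 2 electrons in the balanced equation.
Here Q = [Fe^2+(aq)] / [Cu^+(aq)]^2 = 1.1 (log Q = 0.040), giving E = +0.97 − (0.0681/2)·(0.040) = +0.9686 V.
ΔG = −nFE = −(2)(96485)(+0.9686) J/mol = −187 kJ/mol.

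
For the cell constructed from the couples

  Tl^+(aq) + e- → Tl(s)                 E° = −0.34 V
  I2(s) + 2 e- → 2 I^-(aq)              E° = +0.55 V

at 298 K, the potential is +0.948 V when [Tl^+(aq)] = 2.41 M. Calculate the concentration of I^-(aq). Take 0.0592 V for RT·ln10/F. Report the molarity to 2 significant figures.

The I₂/I⁻ couple has the larger reduction potential, so it is the cathode: E°cell = +0.55 − (−0.34) = +0.89 V and n = 2.
Since E = E° − (0.0592/n)·log Q, log Q = n(E° − E)/0.0592 = −1.959.
The balanced reaction is I2(s) + 2 Tl(s) → 2 I^-(aq) + 2 Tl^+(aq), so Q = [I^-(aq)]^2·[Tl^+(aq)]^2.
Isolating [I^-(aq)] in Q = 10^{−1.959} yields log [I^-(aq)] = −1.362, i.e. 0.043 M.

0.043 M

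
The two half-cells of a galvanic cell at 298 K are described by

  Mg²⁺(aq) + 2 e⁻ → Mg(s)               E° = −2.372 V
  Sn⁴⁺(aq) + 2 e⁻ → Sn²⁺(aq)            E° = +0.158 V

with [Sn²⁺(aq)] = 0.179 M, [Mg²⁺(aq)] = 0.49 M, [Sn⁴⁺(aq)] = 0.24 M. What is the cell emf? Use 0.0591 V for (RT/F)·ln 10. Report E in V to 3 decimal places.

+2.543 V

The Sn⁴⁺/Sn²⁺ couple has the more positive E°, so it is the cathode; Mg²⁺/Mg is the anode.
The standard potential is +0.158 − (−2.372) = +2.530 V and the balanced reaction transfers n = 2 electrons.
Balancing gives Sn⁴⁺(aq) + Mg(s) → Sn²⁺(aq) + Mg²⁺(aq); hence Q = ([Sn²⁺(aq)]·[Mg²⁺(aq)]) / [Sn⁴⁺(aq)] = 0.365 (log Q = −0.437).
Applying E = E° − (RT ln10/nF)·log Q gives +2.530 − (0.0591/2)(−0.437) = +2.543 V.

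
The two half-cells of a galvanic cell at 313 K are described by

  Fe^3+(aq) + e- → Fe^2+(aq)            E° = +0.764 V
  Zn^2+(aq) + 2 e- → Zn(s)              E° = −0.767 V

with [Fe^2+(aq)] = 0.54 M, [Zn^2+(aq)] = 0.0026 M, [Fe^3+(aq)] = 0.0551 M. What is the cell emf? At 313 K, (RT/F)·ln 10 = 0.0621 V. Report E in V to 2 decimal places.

+1.55 V

Fe³⁺/Fe²⁺ is reduced (cathode, E° = +0.764 V) and Zn²⁺/Zn is oxidized (anode).
E°cell = +0.764 − (−0.767) = +1.531 V, with n = 2 electrons transferred.
For the overall reaction 2 Fe^3+(aq) + Zn(s) → 2 Fe^2+(aq) + Zn^2+(aq), Q = ([Fe^2+(aq)]^2·[Zn^2+(aq)]) / [Fe^3+(aq)]^2 = 0.25, giving log Q = −0.603.
Applying E = E° − (RT ln10/nF)·log Q gives +1.531 − (0.0621/2)(−0.603) = +1.55 V.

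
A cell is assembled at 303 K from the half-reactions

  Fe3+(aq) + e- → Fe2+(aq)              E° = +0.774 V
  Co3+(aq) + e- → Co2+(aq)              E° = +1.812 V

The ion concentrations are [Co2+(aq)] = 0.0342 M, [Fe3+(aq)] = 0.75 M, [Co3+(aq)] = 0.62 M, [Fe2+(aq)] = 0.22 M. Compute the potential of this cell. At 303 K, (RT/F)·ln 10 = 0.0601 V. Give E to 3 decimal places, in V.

+1.082 V

Since E°(Co³⁺/Co²⁺) > E°(Fe³⁺/Fe²⁺), Co³⁺/Co²⁺ serves as the cathode.
E°cell = E°cat − E°an = +1.812 − (+0.774) = +1.038 V; n = 1.
Balancing gives Co3+(aq) + Fe2+(aq) → Co2+(aq) + Fe3+(aq); hence Q = ([Co2+(aq)]·[Fe3+(aq)]) / ([Co3+(aq)]·[Fe2+(aq)]) = 0.188 (log Q = −0.726).
By the Nernst equation, E = +1.038 − (0.0601/1)·(−0.726) = +1.082 V.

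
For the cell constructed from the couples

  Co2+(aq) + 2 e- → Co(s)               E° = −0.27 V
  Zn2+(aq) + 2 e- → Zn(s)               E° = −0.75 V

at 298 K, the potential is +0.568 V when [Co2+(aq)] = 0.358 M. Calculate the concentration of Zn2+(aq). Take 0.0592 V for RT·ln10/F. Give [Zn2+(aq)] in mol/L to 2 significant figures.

Co²⁺/Co is the cathode (higher E°); E°cell = −0.27 − (−0.75) = +0.48 V with n = 2.
Rearranging E = E° − (0.0592/n)·log Q gives log Q = 2(+0.48 − (+0.568))/0.0592 = −2.973.
The balanced reaction is Co2+(aq) + Zn(s) → Co(s) + Zn2+(aq), so Q = [Zn2+(aq)] / [Co2+(aq)].
Substituting the known concentrations and solving, log [Zn2+(aq)] = −3.419 and [Zn2+(aq)] = 0.00038 M.

0.00038 M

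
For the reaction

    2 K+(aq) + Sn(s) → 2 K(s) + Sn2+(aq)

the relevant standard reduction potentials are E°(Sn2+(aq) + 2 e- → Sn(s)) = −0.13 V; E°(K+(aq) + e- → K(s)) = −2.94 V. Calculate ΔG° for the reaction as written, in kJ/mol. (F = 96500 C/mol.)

In the reaction as written K+(aq) is reduced, so the K⁺/K couple is the cathode and Sn²⁺/Sn is the anode.
E°cell = −2.94 − (−0.13) = −2.81 V; balancing electrons gives n = 2.
ΔG° = −nFE°cell = −(2)(96500)(−2.81) J/mol = +542 kJ/mol.

+542 kJ/mol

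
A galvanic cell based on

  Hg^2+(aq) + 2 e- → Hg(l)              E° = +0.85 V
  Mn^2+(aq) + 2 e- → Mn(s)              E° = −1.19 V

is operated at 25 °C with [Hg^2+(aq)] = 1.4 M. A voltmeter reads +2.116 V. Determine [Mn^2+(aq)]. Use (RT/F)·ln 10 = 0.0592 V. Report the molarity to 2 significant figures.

Hg²⁺/Hg is the cathode (higher E°); E°cell = +0.85 − (−1.19) = +2.04 V with n = 2.
Rearranging E = E° − (0.0592/n)·log Q gives log Q = 2(+2.04 − (+2.116))/0.0592 = −2.568.
The balanced reaction is Hg^2+(aq) + Mn(s) → Hg(l) + Mn^2+(aq), so Q = [Mn^2+(aq)] / [Hg^2+(aq)].
Solving for the unknown gives log [Mn^2+(aq)] = −2.422, so [Mn^2+(aq)] ≈ 0.0038 M.

0.0038 M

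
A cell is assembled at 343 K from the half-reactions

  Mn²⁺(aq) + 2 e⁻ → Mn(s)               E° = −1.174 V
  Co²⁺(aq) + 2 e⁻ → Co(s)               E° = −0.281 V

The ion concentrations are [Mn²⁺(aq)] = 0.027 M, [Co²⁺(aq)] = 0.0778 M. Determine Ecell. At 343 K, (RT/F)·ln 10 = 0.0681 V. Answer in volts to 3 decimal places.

+0.909 V

The Co²⁺/Co couple has the more positive E°, so it is the cathode; Mn²⁺/Mn is the anode.
The standard potential is −0.281 − (−1.174) = +0.893 V and the balanced reaction transfers n = 2 electrons.
For the overall reaction Co²⁺(aq) + Mn(s) → Co(s) + Mn²⁺(aq), Q = [Mn²⁺(aq)] / [Co²⁺(aq)] = 0.347, giving log Q = −0.460.
By the Nernst equation, E = +0.893 − (0.0681/2)·(−0.460) = +0.909 V.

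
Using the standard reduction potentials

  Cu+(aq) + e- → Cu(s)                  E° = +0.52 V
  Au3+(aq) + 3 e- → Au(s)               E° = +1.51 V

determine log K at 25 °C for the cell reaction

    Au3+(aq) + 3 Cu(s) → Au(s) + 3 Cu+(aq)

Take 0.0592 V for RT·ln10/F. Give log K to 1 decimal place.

The Au³⁺/Au couple is reduced (cathode); E°cell = +1.51 − (+0.52) = +0.99 V with n = 3.
At equilibrium E = 0, so log K = nE°cell / 0.0592 = (3)(+0.99) / 0.0592 = 50.2.

log K = 50.2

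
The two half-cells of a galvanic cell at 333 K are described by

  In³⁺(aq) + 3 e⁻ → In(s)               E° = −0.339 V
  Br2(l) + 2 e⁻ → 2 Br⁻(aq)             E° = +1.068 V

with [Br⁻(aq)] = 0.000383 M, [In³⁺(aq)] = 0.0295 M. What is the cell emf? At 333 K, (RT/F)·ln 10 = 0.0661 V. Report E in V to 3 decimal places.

Since E°(Br₂/Br⁻) > E°(In³⁺/In), Br₂/Br⁻ serves as the cathode.
E°cell = +1.068 − (−0.339) = +1.407 V, with n = 6 electrons transferred.
For the overall reaction 3 Br2(l) + 2 In(s) → 6 Br⁻(aq) + 2 In³⁺(aq), Q = [Br⁻(aq)]^6·[In³⁺(aq)]^2 = 2.75×10^−24, giving log Q = −23.561.
By the Nernst equation, E = +1.407 − (0.0661/6)·(−23.561) = +1.667 V.

+1.667 V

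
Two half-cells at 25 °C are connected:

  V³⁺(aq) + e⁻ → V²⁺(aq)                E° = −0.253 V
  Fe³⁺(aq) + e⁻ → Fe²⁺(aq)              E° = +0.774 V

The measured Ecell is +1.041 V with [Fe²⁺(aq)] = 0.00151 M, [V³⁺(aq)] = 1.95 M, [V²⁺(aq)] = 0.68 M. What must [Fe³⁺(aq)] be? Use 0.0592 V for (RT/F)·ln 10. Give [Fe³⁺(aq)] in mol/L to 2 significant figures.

0.0075 M

Fe³⁺/Fe²⁺ is the cathode (higher E°); E°cell = +0.774 − (−0.253) = +1.027 V with n = 1.
Rearranging E = E° − (0.0592/n)·log Q gives log Q = 1(+1.027 − (+1.041))/0.0592 = −0.236.
For Fe³⁺(aq) + V²⁺(aq) → Fe²⁺(aq) + V³⁺(aq), the reaction quotient is Q = ([Fe²⁺(aq)]·[V³⁺(aq)]) / ([Fe³⁺(aq)]·[V²⁺(aq)]).
Substituting the known concentrations and solving, log [Fe³⁺(aq)] = −2.127 and [Fe³⁺(aq)] = 0.0075 M.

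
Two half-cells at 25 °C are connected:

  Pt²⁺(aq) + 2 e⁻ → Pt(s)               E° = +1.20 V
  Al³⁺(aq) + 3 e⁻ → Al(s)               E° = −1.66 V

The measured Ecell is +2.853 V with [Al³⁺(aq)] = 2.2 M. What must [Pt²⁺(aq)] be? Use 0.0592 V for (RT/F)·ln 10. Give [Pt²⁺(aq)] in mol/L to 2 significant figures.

0.98 M

With Pt²⁺/Pt at the cathode and Al³⁺/Al at the anode, E°cell = +1.20 − (−1.66) = +2.86 V (n = 6).
From the Nernst equation, log Q = n(E° − E)/0.0592 = 6·(+2.86 − (+2.853))/0.0592 = 0.709.
The balanced reaction is 3 Pt²⁺(aq) + 2 Al(s) → 3 Pt(s) + 2 Al³⁺(aq), so Q = [Al³⁺(aq)]^2 / [Pt²⁺(aq)]^3.
Solving for the unknown gives log [Pt²⁺(aq)] = −0.008, so [Pt²⁺(aq)] ≈ 0.98 M.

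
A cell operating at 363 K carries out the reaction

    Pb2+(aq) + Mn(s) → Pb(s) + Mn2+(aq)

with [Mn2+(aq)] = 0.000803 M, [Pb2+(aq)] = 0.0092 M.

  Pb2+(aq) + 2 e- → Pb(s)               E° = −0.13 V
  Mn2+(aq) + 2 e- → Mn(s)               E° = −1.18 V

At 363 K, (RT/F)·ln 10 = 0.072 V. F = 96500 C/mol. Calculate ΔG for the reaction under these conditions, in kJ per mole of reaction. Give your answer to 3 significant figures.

−210 kJ/mol

The standard cell potential is −0.13 − (−1.18) = +1.05 V, with n = 2 electrons in the balanced equation.
Here Q = [Mn2+(aq)] / [Pb2+(aq)] = 0.0873 (log Q = −1.059), giving E = +1.05 − (0.072/2)·(−1.059) = +1.0881 V.
ΔG = −nFE = −(2)(96500)(+1.0881) J/mol = −210 kJ/mol.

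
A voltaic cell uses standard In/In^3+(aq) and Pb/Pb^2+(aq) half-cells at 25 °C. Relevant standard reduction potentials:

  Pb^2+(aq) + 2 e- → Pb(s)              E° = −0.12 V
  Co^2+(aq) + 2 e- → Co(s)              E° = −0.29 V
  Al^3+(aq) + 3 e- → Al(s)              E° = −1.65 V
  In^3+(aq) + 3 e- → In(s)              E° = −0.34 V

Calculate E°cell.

+0.22 V

Of the two couples in this cell, the one with the more positive reduction potential is reduced at the cathode: here that is Pb²⁺/Pb (−0.12 V); In³⁺/In (−0.34 V) is the anode.
E°cell = E°(cathode) − E°(anode) = −0.12 − (−0.34) = +0.22 V.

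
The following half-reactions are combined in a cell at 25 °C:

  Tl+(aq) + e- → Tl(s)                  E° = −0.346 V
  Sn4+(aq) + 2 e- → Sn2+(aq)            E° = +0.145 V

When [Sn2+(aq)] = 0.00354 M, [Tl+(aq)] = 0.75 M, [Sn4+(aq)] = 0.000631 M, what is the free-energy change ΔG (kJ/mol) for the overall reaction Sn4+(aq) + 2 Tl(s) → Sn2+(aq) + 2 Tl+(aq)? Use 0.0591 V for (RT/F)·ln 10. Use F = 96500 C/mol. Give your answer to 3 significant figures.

The standard cell potential is +0.145 − (−0.346) = +0.491 V, with n = 2 electrons in the balanced equation.
The reaction quotient is ([Sn2+(aq)]·[Tl+(aq)]^2) / [Sn4+(aq)] = 3.16; by Nernst, E = +0.491 − (0.0591/2)(0.499) = +0.4763 V.
Finally ΔG = −nFE = −(2)(96500 C/mol)(+0.4763 V) = −91.9 kJ/mol.

−91.9 kJ/mol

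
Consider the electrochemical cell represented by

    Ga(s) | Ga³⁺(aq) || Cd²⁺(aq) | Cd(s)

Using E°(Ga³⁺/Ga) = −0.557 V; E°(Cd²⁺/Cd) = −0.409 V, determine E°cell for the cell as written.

By convention the left-hand electrode in cell notation is the anode (oxidation) and the right-hand electrode is the cathode (reduction).
E°cell = E°(right) − E°(left) = −0.409 − (−0.557) = +0.148 V.

+0.148 V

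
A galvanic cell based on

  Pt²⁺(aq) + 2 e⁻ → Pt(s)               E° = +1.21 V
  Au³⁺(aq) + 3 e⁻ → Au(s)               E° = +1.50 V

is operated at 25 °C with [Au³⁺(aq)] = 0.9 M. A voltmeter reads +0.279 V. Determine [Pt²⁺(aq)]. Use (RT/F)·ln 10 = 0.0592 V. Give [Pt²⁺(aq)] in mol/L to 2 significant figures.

2.2 M

The Au³⁺/Au couple has the larger reduction potential, so it is the cathode: E°cell = +1.50 − (+1.21) = +0.29 V and n = 6.
Rearranging E = E° − (0.0592/n)·log Q gives log Q = 6(+0.29 − (+0.279))/0.0592 = 1.115.
The balanced reaction is 2 Au³⁺(aq) + 3 Pt(s) → 2 Au(s) + 3 Pt²⁺(aq), so Q = [Pt²⁺(aq)]^3 / [Au³⁺(aq)]^2.
Isolating [Pt²⁺(aq)] in Q = 10^{1.115} yields log [Pt²⁺(aq)] = 0.341, i.e. 2.2 M.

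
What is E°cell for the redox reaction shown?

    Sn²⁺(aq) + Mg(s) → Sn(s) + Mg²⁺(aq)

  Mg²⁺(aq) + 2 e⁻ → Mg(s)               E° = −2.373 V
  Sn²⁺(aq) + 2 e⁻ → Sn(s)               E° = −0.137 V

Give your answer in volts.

+2.236 V

In the reaction as written, Sn²⁺(aq) is reduced (cathode) and Mg²⁺(aq) is produced by oxidation at the anode.
E°cell = E°(cathode) − E°(anode) = −0.137 − (−2.373) = +2.236 V.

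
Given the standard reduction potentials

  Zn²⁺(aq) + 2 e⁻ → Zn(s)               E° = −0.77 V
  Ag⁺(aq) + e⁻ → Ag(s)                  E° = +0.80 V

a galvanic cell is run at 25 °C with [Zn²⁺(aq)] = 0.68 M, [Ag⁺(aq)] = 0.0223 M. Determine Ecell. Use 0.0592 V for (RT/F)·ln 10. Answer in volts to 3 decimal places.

Since E°(Ag⁺/Ag) > E°(Zn²⁺/Zn), Ag⁺/Ag serves as the cathode.
The standard potential is +0.80 − (−0.77) = +1.57 V and the balanced reaction transfers n = 2 electrons.
Balancing gives 2 Ag⁺(aq) + Zn(s) → 2 Ag(s) + Zn²⁺(aq); hence Q = [Zn²⁺(aq)] / [Ag⁺(aq)]^2 = 1.37×10^3 (log Q = 3.136).
By the Nernst equation, E = +1.57 − (0.0592/2)·(3.136) = +1.477 V.

+1.477 V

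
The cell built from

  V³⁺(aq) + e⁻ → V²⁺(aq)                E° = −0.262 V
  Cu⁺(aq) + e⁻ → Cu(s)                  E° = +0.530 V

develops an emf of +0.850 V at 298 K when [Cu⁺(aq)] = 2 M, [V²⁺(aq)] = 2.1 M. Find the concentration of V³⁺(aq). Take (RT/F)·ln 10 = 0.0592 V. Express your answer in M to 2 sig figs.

0.44 M

The Cu⁺/Cu couple has the larger reduction potential, so it is the cathode: E°cell = +0.530 − (−0.262) = +0.792 V and n = 1.
Since E = E° − (0.0592/n)·log Q, log Q = n(E° − E)/0.0592 = −0.980.
For Cu⁺(aq) + V²⁺(aq) → Cu(s) + V³⁺(aq), the reaction quotient is Q = [V³⁺(aq)] / ([Cu⁺(aq)]·[V²⁺(aq)]).
Solving for the unknown gives log [V³⁺(aq)] = −0.357, so [V³⁺(aq)] ≈ 0.44 M.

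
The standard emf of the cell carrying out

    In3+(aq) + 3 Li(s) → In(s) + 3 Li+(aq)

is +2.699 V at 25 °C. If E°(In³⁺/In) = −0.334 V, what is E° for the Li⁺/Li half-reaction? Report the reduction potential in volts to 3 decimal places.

−3.033 V

In the reaction as written the In³⁺/In couple is reduced (cathode) and Li⁺/Li is oxidized (anode), so E°cell = E°(In³⁺/In) − E°(Li⁺/Li).
E°(Li⁺/Li) = E°(cathode) − E°cell = −0.334 − (+2.699) = −3.033 V.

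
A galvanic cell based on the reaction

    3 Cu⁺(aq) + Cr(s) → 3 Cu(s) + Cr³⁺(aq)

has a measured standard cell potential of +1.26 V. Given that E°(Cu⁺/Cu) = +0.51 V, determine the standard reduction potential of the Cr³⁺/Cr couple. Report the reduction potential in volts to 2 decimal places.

−0.75 V

In the reaction as written the Cu⁺/Cu couple is reduced (cathode) and Cr³⁺/Cr is oxidized (anode), so E°cell = E°(Cu⁺/Cu) − E°(Cr³⁺/Cr).
E°(Cr³⁺/Cr) = E°(cathode) − E°cell = +0.51 − (+1.26) = −0.75 V.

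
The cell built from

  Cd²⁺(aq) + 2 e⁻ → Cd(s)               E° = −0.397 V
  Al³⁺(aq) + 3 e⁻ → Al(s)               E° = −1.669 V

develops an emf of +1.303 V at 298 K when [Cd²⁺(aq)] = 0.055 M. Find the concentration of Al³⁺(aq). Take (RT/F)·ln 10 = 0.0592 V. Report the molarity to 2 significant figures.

0.00035 M

With Cd²⁺/Cd at the cathode and Al³⁺/Al at the anode, E°cell = −0.397 − (−1.669) = +1.272 V (n = 6).
Since E = E° − (0.0592/n)·log Q, log Q = n(E° − E)/0.0592 = −3.142.
For 3 Cd²⁺(aq) + 2 Al(s) → 3 Cd(s) + 2 Al³⁺(aq), the reaction quotient is Q = [Al³⁺(aq)]^2 / [Cd²⁺(aq)]^3.
Substituting the known concentrations and solving, log [Al³⁺(aq)] = −3.460 and [Al³⁺(aq)] = 0.00035 M.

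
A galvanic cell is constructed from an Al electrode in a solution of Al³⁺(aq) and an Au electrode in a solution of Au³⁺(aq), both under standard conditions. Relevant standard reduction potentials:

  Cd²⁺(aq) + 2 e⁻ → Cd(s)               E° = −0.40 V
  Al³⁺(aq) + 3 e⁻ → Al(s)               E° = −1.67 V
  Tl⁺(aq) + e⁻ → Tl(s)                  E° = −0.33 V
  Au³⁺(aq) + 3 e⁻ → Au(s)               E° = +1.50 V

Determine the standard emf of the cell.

+3.17 V

The Au³⁺/Au couple has the higher E°, so Au ion is reduced (cathode) and Al is oxidized (anode).
E°cell = E°(cathode) − E°(anode) = +1.50 − (−1.67) = +3.17 V.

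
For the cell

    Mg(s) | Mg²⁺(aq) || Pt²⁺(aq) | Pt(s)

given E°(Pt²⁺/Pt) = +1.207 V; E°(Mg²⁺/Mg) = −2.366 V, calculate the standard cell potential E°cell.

By convention the left-hand electrode in cell notation is the anode (oxidation) and the right-hand electrode is the cathode (reduction).
E°cell = E°(right) − E°(left) = +1.207 − (−2.366) = +3.573 V.

+3.573 V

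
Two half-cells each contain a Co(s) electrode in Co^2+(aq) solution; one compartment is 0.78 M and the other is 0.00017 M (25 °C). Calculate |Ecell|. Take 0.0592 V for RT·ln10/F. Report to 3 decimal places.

0.108 V

For a concentration cell E°cell = 0, since both electrodes use the same couple.
The compartment with the higher Co^2+(aq) concentration (0.78 M) acts as the cathode; ions are reduced there and produced at the dilute (0.00017 M) anode.
With n = 2, Ecell = −(0.0592/2)·log([dilute]/[conc]) = −(0.0592/2)·log(0.00017/0.78) = +0.108 V.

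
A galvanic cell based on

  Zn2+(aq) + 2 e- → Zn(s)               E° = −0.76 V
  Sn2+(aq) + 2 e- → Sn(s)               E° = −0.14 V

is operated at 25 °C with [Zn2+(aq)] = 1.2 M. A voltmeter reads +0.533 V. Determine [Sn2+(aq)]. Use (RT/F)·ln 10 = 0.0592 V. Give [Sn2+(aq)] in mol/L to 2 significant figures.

0.0014 M

The Sn²⁺/Sn couple has the larger reduction potential, so it is the cathode: E°cell = −0.14 − (−0.76) = +0.62 V and n = 2.
Since E = E° − (0.0592/n)·log Q, log Q = n(E° − E)/0.0592 = 2.939.
The balanced reaction is Sn2+(aq) + Zn(s) → Sn(s) + Zn2+(aq), so Q = [Zn2+(aq)] / [Sn2+(aq)].
Isolating [Sn2+(aq)] in Q = 10^{2.939} yields log [Sn2+(aq)] = −2.860, i.e. 0.0014 M.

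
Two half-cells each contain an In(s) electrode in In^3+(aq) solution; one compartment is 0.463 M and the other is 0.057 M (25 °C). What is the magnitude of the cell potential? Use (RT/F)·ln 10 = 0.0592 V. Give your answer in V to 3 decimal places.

0.018 V

For a concentration cell E°cell = 0, since both electrodes use the same couple.
The compartment with the higher In^3+(aq) concentration (0.463 M) acts as the cathode; ions are reduced there and produced at the dilute (0.057 M) anode.
With n = 3, Ecell = −(0.0592/3)·log([dilute]/[conc]) = −(0.0592/3)·log(0.057/0.463) = +0.018 V.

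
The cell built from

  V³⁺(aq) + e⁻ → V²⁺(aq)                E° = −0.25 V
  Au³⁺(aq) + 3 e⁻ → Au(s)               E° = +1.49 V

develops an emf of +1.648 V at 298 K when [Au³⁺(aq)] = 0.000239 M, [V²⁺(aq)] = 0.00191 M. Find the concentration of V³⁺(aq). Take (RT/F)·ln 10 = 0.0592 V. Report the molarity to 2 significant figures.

With Au³⁺/Au at the cathode and V³⁺/V²⁺ at the anode, E°cell = +1.49 − (−0.25) = +1.74 V (n = 3).
From the Nernst equation, log Q = n(E° − E)/0.0592 = 3·(+1.74 − (+1.648))/0.0592 = 4.662.
The balanced reaction is Au³⁺(aq) + 3 V²⁺(aq) → Au(s) + 3 V³⁺(aq), so Q = [V³⁺(aq)]^3 / ([Au³⁺(aq)]·[V²⁺(aq)]^3).
Isolating [V³⁺(aq)] in Q = 10^{4.662} yields log [V³⁺(aq)] = −2.372, i.e. 0.0042 M.

0.0042 M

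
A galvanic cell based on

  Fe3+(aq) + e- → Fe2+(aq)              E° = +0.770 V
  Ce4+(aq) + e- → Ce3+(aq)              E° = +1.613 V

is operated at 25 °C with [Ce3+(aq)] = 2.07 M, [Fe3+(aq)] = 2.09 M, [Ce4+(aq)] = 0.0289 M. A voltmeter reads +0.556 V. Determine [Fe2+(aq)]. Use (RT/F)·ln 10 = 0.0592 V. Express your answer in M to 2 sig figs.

0.0021 M

The Ce⁴⁺/Ce³⁺ couple has the larger reduction potential, so it is the cathode: E°cell = +1.613 − (+0.770) = +0.843 V and n = 1.
Rearranging E = E° − (0.0592/n)·log Q gives log Q = 1(+0.843 − (+0.556))/0.0592 = 4.848.
For Ce4+(aq) + Fe2+(aq) → Ce3+(aq) + Fe3+(aq), the reaction quotient is Q = ([Ce3+(aq)]·[Fe3+(aq)]) / ([Ce4+(aq)]·[Fe2+(aq)]).
Isolating [Fe2+(aq)] in Q = 10^{4.848} yields log [Fe2+(aq)] = −2.673, i.e. 0.0021 M.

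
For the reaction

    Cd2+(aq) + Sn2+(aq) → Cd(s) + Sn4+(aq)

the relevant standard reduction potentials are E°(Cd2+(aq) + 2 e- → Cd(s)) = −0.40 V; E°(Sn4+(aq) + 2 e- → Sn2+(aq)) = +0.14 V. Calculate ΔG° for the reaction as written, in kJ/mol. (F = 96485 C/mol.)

In the reaction as written Cd2+(aq) is reduced, so the Cd²⁺/Cd couple is the cathode and Sn⁴⁺/Sn²⁺ is the anode.
E°cell = −0.40 − (+0.14) = −0.54 V; balancing electrons gives n = 2.
ΔG° = −nFE°cell = −(2)(96485)(−0.54) J/mol = +104 kJ/mol.

+104 kJ/mol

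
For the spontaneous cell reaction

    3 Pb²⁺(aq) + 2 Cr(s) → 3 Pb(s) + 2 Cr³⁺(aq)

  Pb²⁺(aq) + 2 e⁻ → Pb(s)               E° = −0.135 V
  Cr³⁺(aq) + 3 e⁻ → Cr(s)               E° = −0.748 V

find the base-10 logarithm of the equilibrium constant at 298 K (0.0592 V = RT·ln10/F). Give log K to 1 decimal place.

The Pb²⁺/Pb couple is reduced (cathode); E°cell = −0.135 − (−0.748) = +0.613 V with n = 6.
At equilibrium E = 0, so log K = nE°cell / 0.0592 = (6)(+0.613) / 0.0592 = 62.1.

log K = 62.1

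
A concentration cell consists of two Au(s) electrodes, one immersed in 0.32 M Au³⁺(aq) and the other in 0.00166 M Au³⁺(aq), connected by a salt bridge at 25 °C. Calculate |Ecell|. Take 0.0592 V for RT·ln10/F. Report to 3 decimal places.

For a concentration cell E°cell = 0, since both electrodes use the same couple.
The compartment with the higher Au³⁺(aq) concentration (0.32 M) acts as the cathode; ions are reduced there and produced at the dilute (0.00166 M) anode.
With n = 3, Ecell = −(0.0592/3)·log([dilute]/[conc]) = −(0.0592/3)·log(0.00166/0.32) = +0.045 V.

0.045 V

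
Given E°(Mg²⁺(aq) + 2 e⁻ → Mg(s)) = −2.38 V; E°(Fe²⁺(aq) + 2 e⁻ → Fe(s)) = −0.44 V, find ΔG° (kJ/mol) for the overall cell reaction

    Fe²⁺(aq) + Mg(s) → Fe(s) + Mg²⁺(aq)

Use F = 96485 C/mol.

−374 kJ/mol

In the reaction as written Fe²⁺(aq) is reduced, so the Fe²⁺/Fe couple is the cathode and Mg²⁺/Mg is the anode.
E°cell = −0.44 − (−2.38) = +1.94 V; balancing electrons gives n = 2.
ΔG° = −nFE°cell = −(2)(96485)(+1.94) J/mol = −374 kJ/mol.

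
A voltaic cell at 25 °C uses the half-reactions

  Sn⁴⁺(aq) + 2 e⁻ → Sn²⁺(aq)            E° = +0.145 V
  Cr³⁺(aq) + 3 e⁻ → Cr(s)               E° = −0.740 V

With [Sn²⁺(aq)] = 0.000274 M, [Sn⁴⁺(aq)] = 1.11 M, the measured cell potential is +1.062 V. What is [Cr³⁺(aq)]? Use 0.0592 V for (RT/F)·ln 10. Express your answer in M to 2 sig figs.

Sn⁴⁺/Sn²⁺ is the cathode (higher E°); E°cell = +0.145 − (−0.740) = +0.885 V with n = 6.
Rearranging E = E° − (0.0592/n)·log Q gives log Q = 6(+0.885 − (+1.062))/0.0592 = −17.939.
For 3 Sn⁴⁺(aq) + 2 Cr(s) → 3 Sn²⁺(aq) + 2 Cr³⁺(aq), the reaction quotient is Q = ([Sn²⁺(aq)]^3·[Cr³⁺(aq)]^2) / [Sn⁴⁺(aq)]^3.
Substituting the known concentrations and solving, log [Cr³⁺(aq)] = −3.558 and [Cr³⁺(aq)] = 0.00028 M.

0.00028 M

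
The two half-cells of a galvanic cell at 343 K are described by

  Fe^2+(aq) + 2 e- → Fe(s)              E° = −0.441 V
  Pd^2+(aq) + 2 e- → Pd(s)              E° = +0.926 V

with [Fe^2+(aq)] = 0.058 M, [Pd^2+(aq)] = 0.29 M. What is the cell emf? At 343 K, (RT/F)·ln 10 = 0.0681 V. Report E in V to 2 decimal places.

Since E°(Pd²⁺/Pd) > E°(Fe²⁺/Fe), Pd²⁺/Pd serves as the cathode.
The standard potential is +0.926 − (−0.441) = +1.367 V and the balanced reaction transfers n = 2 electrons.
The balanced reaction is Pd^2+(aq) + Fe(s) → Pd(s) + Fe^2+(aq), so Q = [Fe^2+(aq)] / [Pd^2+(aq)] = 0.2 and log Q = −0.699.
By the Nernst equation, E = +1.367 − (0.0681/2)·(−0.699) = +1.39 V.

+1.39 V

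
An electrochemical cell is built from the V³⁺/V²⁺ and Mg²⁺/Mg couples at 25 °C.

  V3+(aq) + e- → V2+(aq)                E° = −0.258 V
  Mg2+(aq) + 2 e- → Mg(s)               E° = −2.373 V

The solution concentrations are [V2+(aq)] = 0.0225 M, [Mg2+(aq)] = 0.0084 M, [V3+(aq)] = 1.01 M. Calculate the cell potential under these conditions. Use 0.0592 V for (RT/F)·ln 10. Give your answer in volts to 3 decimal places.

V³⁺/V²⁺ is reduced (cathode, E° = −0.258 V) and Mg²⁺/Mg is oxidized (anode).
E°cell = E°cat − E°an = −0.258 − (−2.373) = +2.115 V; n = 2.
Balancing gives 2 V3+(aq) + Mg(s) → 2 V2+(aq) + Mg2+(aq); hence Q = ([V2+(aq)]^2·[Mg2+(aq)]) / [V3+(aq)]^2 = 4.17×10^−6 (log Q = −5.380).
E = E° − (0.0592/n)·log Q = +2.115 − (0.0592/2)(−5.380) = +2.274 V.

+2.274 V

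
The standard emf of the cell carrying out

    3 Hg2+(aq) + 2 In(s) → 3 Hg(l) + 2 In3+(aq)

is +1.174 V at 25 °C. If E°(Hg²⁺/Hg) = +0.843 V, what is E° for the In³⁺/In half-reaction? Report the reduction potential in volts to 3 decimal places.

−0.331 V

In the reaction as written the Hg²⁺/Hg couple is reduced (cathode) and In³⁺/In is oxidized (anode), so E°cell = E°(Hg²⁺/Hg) − E°(In³⁺/In).
E°(In³⁺/In) = E°(cathode) − E°cell = +0.843 − (+1.174) = −0.331 V.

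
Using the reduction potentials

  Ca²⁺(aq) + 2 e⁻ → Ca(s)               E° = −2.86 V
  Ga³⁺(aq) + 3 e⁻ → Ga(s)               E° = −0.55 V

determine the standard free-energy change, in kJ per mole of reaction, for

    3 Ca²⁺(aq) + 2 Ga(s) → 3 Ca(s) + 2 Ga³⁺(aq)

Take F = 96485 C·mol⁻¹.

+1337 kJ/mol

In the reaction as written Ca²⁺(aq) is reduced, so the Ca²⁺/Ca couple is the cathode and Ga³⁺/Ga is the anode.
E°cell = −2.86 − (−0.55) = −2.31 V; balancing electrons gives n = 6.
ΔG° = −nFE°cell = −(6)(96485)(−2.31) J/mol = +1337 kJ/mol.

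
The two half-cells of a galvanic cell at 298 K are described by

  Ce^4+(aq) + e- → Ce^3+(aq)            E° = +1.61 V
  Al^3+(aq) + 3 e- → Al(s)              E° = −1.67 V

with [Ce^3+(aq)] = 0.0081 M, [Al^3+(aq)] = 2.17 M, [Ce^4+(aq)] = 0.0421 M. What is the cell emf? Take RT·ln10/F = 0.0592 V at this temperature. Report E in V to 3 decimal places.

The Ce⁴⁺/Ce³⁺ couple has the more positive E°, so it is the cathode; Al³⁺/Al is the anode.
E°cell = E°cat − E°an = +1.61 − (−1.67) = +3.28 V; n = 3.
The balanced reaction is 3 Ce^4+(aq) + Al(s) → 3 Ce^3+(aq) + Al^3+(aq), so Q = ([Ce^3+(aq)]^3·[Al^3+(aq)]) / [Ce^4+(aq)]^3 = 0.0155 and log Q = −1.811.
By the Nernst equation, E = +3.28 − (0.0592/3)·(−1.811) = +3.316 V.

+3.316 V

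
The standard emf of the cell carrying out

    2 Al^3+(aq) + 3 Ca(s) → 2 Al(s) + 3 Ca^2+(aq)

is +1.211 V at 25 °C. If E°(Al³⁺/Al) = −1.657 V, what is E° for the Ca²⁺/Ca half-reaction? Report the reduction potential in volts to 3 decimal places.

In the reaction as written the Al³⁺/Al couple is reduced (cathode) and Ca²⁺/Ca is oxidized (anode), so E°cell = E°(Al³⁺/Al) − E°(Ca²⁺/Ca).
E°(Ca²⁺/Ca) = E°(cathode) − E°cell = −1.657 − (+1.211) = −2.868 V.

−2.868 V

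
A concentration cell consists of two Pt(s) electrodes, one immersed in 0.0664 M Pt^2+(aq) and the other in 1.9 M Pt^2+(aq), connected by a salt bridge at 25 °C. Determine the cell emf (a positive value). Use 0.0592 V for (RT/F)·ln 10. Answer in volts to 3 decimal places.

0.043 V

For a concentration cell E°cell = 0, since both electrodes use the same couple.
The compartment with the higher Pt^2+(aq) concentration (1.9 M) acts as the cathode; ions are reduced there and produced at the dilute (0.0664 M) anode.
With n = 2, Ecell = −(0.0592/2)·log([dilute]/[conc]) = −(0.0592/2)·log(0.0664/1.9) = +0.043 V.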